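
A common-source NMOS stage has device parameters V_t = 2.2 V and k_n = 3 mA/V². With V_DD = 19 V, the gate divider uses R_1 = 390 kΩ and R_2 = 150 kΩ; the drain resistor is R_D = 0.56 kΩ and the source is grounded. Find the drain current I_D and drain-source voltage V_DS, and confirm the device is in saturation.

I_D ≈ 14 mA, V_DS ≈ 11 V

V_G = V_DD·R_2/(R_1+R_2) = 19×150/540 = 5.28 V. With the source grounded, V_GS = V_G = 5.28 V.
Assume saturation: I_D = (k_n/2)(V_GS − V_t)² = (3/2)×(5.28 − 2.2)² = 1.5×3.08² = 14.2 mA.
V_DS = V_DD − I_D·R_D = 19 − 14.2×0.56 = 11 V.
Saturation requires V_DS ≥ V_GS − V_t = 3.08 V; 11 ≥ 3.08 ✓.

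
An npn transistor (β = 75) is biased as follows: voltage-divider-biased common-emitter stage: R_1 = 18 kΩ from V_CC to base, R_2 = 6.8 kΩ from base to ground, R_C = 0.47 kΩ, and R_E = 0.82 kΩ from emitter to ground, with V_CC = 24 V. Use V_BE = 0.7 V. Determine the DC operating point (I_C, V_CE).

I_C ≈ 6.6 mA, V_CE ≈ 15 V

Thevenize the base divider: V_Th = V_CC·R_2/(R_1+R_2) = 24×6.8/24.8 = 6.58 V, R_Th = R_1‖R_2 = 4.94 kΩ.
Base-emitter loop: V_Th = I_B·R_Th + V_BE + (β+1)I_B·R_E, so I_B = (6.58 − 0.7) / (4.94 + 76×0.82) = 0.0874 mA.
I_C = β·I_B = 75×0.0874 = 6.56 mA, and I_E = (β+1)I_B = 6.65 mA.
V_CE = V_CC − I_C·R_C − I_E·R_E = 24 − 6.56×0.47 − 6.65×0.82 = 15.5 V.
V_CE = 15.5 V > 0.2 V confirms active-region operation.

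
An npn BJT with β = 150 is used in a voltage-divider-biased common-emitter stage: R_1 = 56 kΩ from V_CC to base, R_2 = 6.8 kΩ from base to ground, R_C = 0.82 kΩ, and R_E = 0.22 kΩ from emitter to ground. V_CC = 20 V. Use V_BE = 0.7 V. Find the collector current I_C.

I_C ≈ 5.6 mA

Thevenize the base divider: V_Th = V_CC·R_2/(R_1+R_2) = 20×6.8/62.8 = 2.17 V, R_Th = R_1‖R_2 = 6.06 kΩ.
Base-emitter loop: V_Th = I_B·R_Th + V_BE + (β+1)I_B·R_E, so I_B = (2.17 − 0.7) / (6.06 + 151×0.22) = 0.0373 mA.
I_C = β·I_B = 150×0.0373 = 5.6 mA, and I_E = (β+1)I_B = 5.63 mA.
V_CE = V_CC − I_C·R_C − I_E·R_E = 20 − 5.6×0.82 − 5.63×0.22 = 14.2 V.
V_CE = 14.2 V > 0.2 V confirms active-region operation.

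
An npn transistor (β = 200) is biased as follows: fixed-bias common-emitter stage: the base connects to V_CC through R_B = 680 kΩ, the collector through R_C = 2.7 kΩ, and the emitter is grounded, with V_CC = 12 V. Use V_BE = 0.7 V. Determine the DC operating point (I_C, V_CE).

Base loop: V_CC = I_B·R_B + V_BE, so I_B = (12 − 0.7)/680 kΩ = 0.0166 mA.
In the active region I_C = β·I_B = 200 × 0.0166 = 3.32 mA.
Collector loop: V_CE = V_CC − I_C·R_C = 12 − 3.32×2.7 = 3.03 V.
Since V_CE = 3.03 V > V_CE(sat) ≈ 0.2 V, the transistor is in the active region as assumed.

I_C ≈ 3.3 mA, V_CE ≈ 3 V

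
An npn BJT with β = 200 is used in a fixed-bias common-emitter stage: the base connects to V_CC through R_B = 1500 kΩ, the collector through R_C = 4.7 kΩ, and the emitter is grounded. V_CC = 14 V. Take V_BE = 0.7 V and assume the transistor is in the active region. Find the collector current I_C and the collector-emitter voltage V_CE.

I_C ≈ 1.8 mA, V_CE ≈ 5.7 V

Base loop: V_CC = I_B·R_B + V_BE, so I_B = (14 − 0.7)/1500 kΩ = 0.00887 mA.
In the active region I_C = β·I_B = 200 × 0.00887 = 1.77 mA.
Collector loop: V_CE = V_CC − I_C·R_C = 14 − 1.77×4.7 = 5.67 V.
Since V_CE = 5.67 V > V_CE(sat) ≈ 0.2 V, the transistor is in the active region as assumed.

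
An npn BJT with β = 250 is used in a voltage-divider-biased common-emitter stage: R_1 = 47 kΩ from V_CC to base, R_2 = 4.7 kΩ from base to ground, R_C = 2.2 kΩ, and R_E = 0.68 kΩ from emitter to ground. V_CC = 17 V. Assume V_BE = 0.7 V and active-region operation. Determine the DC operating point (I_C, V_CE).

Thevenize the base divider: V_Th = V_CC·R_2/(R_1+R_2) = 17×4.7/51.7 = 1.55 V, R_Th = R_1‖R_2 = 4.27 kΩ.
Base-emitter loop: V_Th = I_B·R_Th + V_BE + (β+1)I_B·R_E, so I_B = (1.55 − 0.7) / (4.27 + 251×0.68) = 0.00483 mA.
I_C = β·I_B = 250×0.00483 = 1.21 mA, and I_E = (β+1)I_B = 1.21 mA.
V_CE = V_CC − I_C·R_C − I_E·R_E = 17 − 1.21×2.2 − 1.21×0.68 = 13.5 V.
V_CE = 13.5 V > 0.2 V confirms active-region operation.

I_C ≈ 1.2 mA, V_CE ≈ 14 V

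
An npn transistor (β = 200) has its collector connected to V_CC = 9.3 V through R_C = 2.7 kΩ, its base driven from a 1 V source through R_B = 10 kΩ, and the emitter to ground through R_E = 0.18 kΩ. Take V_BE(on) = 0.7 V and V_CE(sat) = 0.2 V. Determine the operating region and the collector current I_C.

Assume active. Base-emitter loop: I_B = (V_BB − V_BE)/(R_B + (β+1)R_E) = (1 − 0.7)/(10 + 201×0.18) = 0.0065 mA.
I_C = β·I_B = 200×0.0065 = 1.3 mA.
V_CE = V_CC − I_C·R_C − I_E·R_E = 9.3 − 1.3×2.7 − 1.31×0.18 = 5.56 V > V_CE(sat), so the active-region assumption holds.

active; I_C ≈ 1.3 mA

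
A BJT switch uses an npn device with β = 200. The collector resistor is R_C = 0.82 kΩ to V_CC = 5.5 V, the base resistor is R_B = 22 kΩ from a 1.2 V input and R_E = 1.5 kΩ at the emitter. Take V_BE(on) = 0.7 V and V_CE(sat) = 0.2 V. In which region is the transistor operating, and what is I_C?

Assume active. Base-emitter loop: I_B = (V_BB − V_BE)/(R_B + (β+1)R_E) = (1.2 − 0.7)/(22 + 201×1.5) = 0.00155 mA.
I_C = β·I_B = 200×0.00155 = 0.309 mA.
V_CE = V_CC − I_C·R_C − I_E·R_E = 5.5 − 0.309×0.82 − 0.311×1.5 = 4.78 V > V_CE(sat), so the active-region assumption holds.

active; I_C ≈ 0.31 mA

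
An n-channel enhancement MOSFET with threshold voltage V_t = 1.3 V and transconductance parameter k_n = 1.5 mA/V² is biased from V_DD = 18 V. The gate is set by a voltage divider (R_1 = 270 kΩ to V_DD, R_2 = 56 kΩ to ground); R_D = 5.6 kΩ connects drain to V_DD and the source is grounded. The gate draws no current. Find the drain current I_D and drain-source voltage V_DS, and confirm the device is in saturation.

V_G = V_DD·R_2/(R_1+R_2) = 18×56/326 = 3.09 V. With the source grounded, V_GS = V_G = 3.09 V.
Assume saturation: I_D = (k_n/2)(V_GS − V_t)² = (1.5/2)×(3.09 − 1.3)² = 0.75×1.79² = 2.41 mA.
V_DS = V_DD − I_D·R_D = 18 − 2.41×5.6 = 4.51 V.
Saturation requires V_DS ≥ V_GS − V_t = 1.79 V; 4.51 ≥ 1.79 ✓.

I_D ≈ 2.4 mA, V_DS ≈ 4.5 V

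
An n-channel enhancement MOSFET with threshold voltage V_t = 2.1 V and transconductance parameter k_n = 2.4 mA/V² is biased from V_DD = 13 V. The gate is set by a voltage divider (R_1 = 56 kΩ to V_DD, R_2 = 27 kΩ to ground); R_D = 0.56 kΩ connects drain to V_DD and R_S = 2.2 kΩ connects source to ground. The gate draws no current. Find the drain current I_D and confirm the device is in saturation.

I_D ≈ 0.64 mA

V_G = V_DD·R_2/(R_1+R_2) = 13×27/83 = 4.23 V.
Assume saturation: I_D = (k_n/2)(V_GS − V_t)² with V_GS = V_G − I_D·R_S = 4.23 − 2.2·I_D.
Substituting gives 5.81·I_D² − 12.2·I_D + 5.44 = 0, with roots I_D = 0.637 or 1.47 mA.
The root I_D = 1.47 mA gives V_GS = 0.993 V ≤ V_t, so take I_D = 0.637 mA.
Then V_GS = 2.83 V and V_DS = V_DD − I_D(R_D+R_S) = 13 − 0.637×2.76 = 11.2 V.
Saturation requires V_DS ≥ V_GS − V_t = 0.728 V; 11.2 ≥ 0.728 ✓.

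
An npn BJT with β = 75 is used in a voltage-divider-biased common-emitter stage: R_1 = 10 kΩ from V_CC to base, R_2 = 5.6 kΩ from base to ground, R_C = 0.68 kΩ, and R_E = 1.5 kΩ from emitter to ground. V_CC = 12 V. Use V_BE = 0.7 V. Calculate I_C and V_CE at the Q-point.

I_C ≈ 2.3 mA, V_CE ≈ 6.9 V

Thevenize the base divider: V_Th = V_CC·R_2/(R_1+R_2) = 12×5.6/15.6 = 4.31 V, R_Th = R_1‖R_2 = 3.59 kΩ.
Base-emitter loop: V_Th = I_B·R_Th + V_BE + (β+1)I_B·R_E, so I_B = (4.31 − 0.7) / (3.59 + 76×1.5) = 0.0307 mA.
I_C = β·I_B = 75×0.0307 = 2.3 mA, and I_E = (β+1)I_B = 2.33 mA.
V_CE = V_CC − I_C·R_C − I_E·R_E = 12 − 2.3×0.68 − 2.33×1.5 = 6.94 V.
V_CE = 6.94 V > 0.2 V confirms active-region operation.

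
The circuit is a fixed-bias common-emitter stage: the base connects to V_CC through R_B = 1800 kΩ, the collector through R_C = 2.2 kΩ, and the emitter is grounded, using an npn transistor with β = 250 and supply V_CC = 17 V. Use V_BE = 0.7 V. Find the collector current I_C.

Base loop: V_CC = I_B·R_B + V_BE, so I_B = (17 − 0.7)/1800 kΩ = 0.00906 mA.
In the active region I_C = β·I_B = 250 × 0.00906 = 2.26 mA.
Collector loop: V_CE = V_CC − I_C·R_C = 17 − 2.26×2.2 = 12 V.
Since V_CE = 12 V > V_CE(sat) ≈ 0.2 V, the transistor is in the active region as assumed.

I_C ≈ 2.3 mA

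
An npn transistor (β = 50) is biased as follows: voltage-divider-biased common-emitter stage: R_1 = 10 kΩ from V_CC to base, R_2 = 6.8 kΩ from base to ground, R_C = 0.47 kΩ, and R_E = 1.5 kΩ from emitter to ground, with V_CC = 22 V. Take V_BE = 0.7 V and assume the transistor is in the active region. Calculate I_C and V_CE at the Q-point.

Thevenize the base divider: V_Th = V_CC·R_2/(R_1+R_2) = 22×6.8/16.8 = 8.9 V, R_Th = R_1‖R_2 = 4.05 kΩ.
Base-emitter loop: V_Th = I_B·R_Th + V_BE + (β+1)I_B·R_E, so I_B = (8.9 − 0.7) / (4.05 + 51×1.5) = 0.102 mA.
I_C = β·I_B = 50×0.102 = 5.09 mA, and I_E = (β+1)I_B = 5.19 mA.
V_CE = V_CC − I_C·R_C − I_E·R_E = 22 − 5.09×0.47 − 5.19×1.5 = 11.8 V.
V_CE = 11.8 V > 0.2 V confirms active-region operation.

I_C ≈ 5.1 mA, V_CE ≈ 12 V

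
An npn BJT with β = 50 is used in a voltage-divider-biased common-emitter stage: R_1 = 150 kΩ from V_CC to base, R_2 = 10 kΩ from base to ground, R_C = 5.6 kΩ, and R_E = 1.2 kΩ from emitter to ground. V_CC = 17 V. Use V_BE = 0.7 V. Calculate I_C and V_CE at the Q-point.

I_C ≈ 0.26 mA, V_CE ≈ 15 V

Thevenize the base divider: V_Th = V_CC·R_2/(R_1+R_2) = 17×10/160 = 1.06 V, R_Th = R_1‖R_2 = 9.38 kΩ.
Base-emitter loop: V_Th = I_B·R_Th + V_BE + (β+1)I_B·R_E, so I_B = (1.06 − 0.7) / (9.38 + 51×1.2) = 0.00514 mA.
I_C = β·I_B = 50×0.00514 = 0.257 mA, and I_E = (β+1)I_B = 0.262 mA.
V_CE = V_CC − I_C·R_C − I_E·R_E = 17 − 0.257×5.6 − 0.262×1.2 = 15.2 V.
V_CE = 15.2 V > 0.2 V confirms active-region operation.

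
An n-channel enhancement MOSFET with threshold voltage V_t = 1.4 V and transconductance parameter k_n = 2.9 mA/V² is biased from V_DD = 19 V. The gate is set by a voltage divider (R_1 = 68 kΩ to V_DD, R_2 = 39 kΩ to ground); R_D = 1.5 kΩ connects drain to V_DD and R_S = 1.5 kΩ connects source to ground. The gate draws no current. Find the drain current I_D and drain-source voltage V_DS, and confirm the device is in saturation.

I_D ≈ 2.8 mA, V_DS ≈ 11 V

V_G = V_DD·R_2/(R_1+R_2) = 19×39/107 = 6.93 V.
Assume saturation: I_D = (k_n/2)(V_GS − V_t)² with V_GS = V_G − I_D·R_S = 6.93 − 1.5·I_D.
Substituting gives 3.26·I_D² − 25·I_D + 44.3 = 0, with roots I_D = 2.76 or 4.91 mA.
The root I_D = 4.91 mA gives V_GS = -0.44 V ≤ V_t, so take I_D = 2.76 mA.
Then V_GS = 2.78 V and V_DS = V_DD − I_D(R_D+R_S) = 19 − 2.76×3 = 10.7 V.
Saturation requires V_DS ≥ V_GS − V_t = 1.38 V; 10.7 ≥ 1.38 ✓.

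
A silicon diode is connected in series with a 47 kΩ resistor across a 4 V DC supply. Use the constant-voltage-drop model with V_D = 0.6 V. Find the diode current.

I ≈ 0.072 mA

KVL around the loop: 4 = V_D + I·R = 0.6 + I × 47 kΩ.
So I = (4 − 0.6) / 47 kΩ = 3.4 / 47 = 0.0723 mA.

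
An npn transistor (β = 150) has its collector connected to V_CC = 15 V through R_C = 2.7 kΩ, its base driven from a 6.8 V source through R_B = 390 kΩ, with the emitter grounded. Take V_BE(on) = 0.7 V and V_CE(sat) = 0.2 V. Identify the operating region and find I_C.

active; I_C ≈ 2.3 mA

Assume active. Base-emitter loop: I_B = (V_BB − V_BE)/R_B = (6.8 − 0.7)/390 = 0.0156 mA.
I_C = β·I_B = 150×0.0156 = 2.35 mA.
V_CE = V_CC − I_C·R_C = 15 − 2.35×2.7 = 8.67 V > V_CE(sat), so the active-region assumption holds.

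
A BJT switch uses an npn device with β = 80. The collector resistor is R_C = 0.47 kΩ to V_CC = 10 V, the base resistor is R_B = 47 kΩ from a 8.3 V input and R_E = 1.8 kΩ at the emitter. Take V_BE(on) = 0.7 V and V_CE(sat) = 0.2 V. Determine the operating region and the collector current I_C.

active; I_C ≈ 3.2 mA

Assume active. Base-emitter loop: I_B = (V_BB − V_BE)/(R_B + (β+1)R_E) = (8.3 − 0.7)/(47 + 81×1.8) = 0.0394 mA.
I_C = β·I_B = 80×0.0394 = 3.15 mA.
V_CE = V_CC − I_C·R_C − I_E·R_E = 10 − 3.15×0.47 − 3.19×1.8 = 2.77 V > V_CE(sat), so the active-region assumption holds.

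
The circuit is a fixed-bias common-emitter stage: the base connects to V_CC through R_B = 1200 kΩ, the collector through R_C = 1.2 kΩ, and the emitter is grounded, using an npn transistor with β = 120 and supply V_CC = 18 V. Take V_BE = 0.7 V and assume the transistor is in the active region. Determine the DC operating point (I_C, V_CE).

Base loop: V_CC = I_B·R_B + V_BE, so I_B = (18 − 0.7)/1200 kΩ = 0.0144 mA.
In the active region I_C = β·I_B = 120 × 0.0144 = 1.73 mA.
Collector loop: V_CE = V_CC − I_C·R_C = 18 − 1.73×1.2 = 15.9 V.
Since V_CE = 15.9 V > V_CE(sat) ≈ 0.2 V, the transistor is in the active region as assumed.

I_C ≈ 1.7 mA, V_CE ≈ 16 V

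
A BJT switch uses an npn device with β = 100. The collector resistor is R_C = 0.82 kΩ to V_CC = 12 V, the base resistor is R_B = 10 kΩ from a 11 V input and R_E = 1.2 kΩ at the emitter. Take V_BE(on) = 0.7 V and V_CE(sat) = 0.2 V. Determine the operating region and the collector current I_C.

Assume active: I_B = (11 − 0.7)/(10 + 101×1.2) = 0.0785 mA, I_C = β·I_B = 7.85 mA.
Then V_CE = 12 − 7.85×0.82 − 7.93×1.2 = -3.95 V < 0.2 V — the active assumption fails.
Re-solve with V_CE = 0.2 V. KCL at the emitter: V_E/R_E = (V_BB−0.7−V_E)/R_B + (V_CC−0.2−V_E)/R_C, giving V_E = 7.16 V.
I_C = (V_CC − 0.2 − V_E)/R_C = (11.8 − 7.16)/0.82 = 5.66 mA.
Check: I_B = (10.3 − 7.16)/10 = 0.314 mA, and β·I_B = 31.4 mA > I_C, confirming saturation.

saturation; I_C ≈ 5.7 mA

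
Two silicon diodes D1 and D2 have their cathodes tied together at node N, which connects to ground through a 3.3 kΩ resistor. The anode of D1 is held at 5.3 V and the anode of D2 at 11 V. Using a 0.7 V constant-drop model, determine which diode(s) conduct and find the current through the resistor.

Assume both conduct. Then node N would need to be at both 5.3−0.7 = 4.6 V and 11−0.7 = 10.3 V, which is impossible.
Assume only D2 conducts: V_N = 11 − 0.7 = 10.3 V, so I_R = 10.3/3.3 = 3.12 mA.
Check D1: its anode-to-cathode voltage is 5.3 − 10.3 = -5 V < 0.7 V, so it is off. The assumption is consistent.

Only D2 conducts; I_R ≈ 3.1 mA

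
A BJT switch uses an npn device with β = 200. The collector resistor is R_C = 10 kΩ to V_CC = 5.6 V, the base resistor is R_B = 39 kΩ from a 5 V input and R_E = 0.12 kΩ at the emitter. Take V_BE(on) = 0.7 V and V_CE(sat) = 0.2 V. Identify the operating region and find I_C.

Assume active: I_B = (5 − 0.7)/(39 + 201×0.12) = 0.0681 mA, I_C = β·I_B = 13.6 mA.
Then V_CE = 5.6 − 13.6×10 − 13.7×0.12 = -132 V < 0.2 V — the active assumption fails.
Re-solve with V_CE = 0.2 V. KCL at the emitter: V_E/R_E = (V_BB−0.7−V_E)/R_B + (V_CC−0.2−V_E)/R_C, giving V_E = 0.0769 V.
I_C = (V_CC − 0.2 − V_E)/R_C = (5.4 − 0.0769)/10 = 0.532 mA.
Check: I_B = (4.3 − 0.0769)/39 = 0.108 mA, and β·I_B = 21.7 mA > I_C, confirming saturation.

saturation; I_C ≈ 0.53 mA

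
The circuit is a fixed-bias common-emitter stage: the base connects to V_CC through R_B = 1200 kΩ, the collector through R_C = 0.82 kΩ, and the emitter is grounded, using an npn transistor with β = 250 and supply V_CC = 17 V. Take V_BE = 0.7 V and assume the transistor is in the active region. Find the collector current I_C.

I_C ≈ 3.4 mA

Base loop: V_CC = I_B·R_B + V_BE, so I_B = (17 − 0.7)/1200 kΩ = 0.0136 mA.
In the active region I_C = β·I_B = 250 × 0.0136 = 3.4 mA.
Collector loop: V_CE = V_CC − I_C·R_C = 17 − 3.4×0.82 = 14.2 V.
Since V_CE = 14.2 V > V_CE(sat) ≈ 0.2 V, the transistor is in the active region as assumed.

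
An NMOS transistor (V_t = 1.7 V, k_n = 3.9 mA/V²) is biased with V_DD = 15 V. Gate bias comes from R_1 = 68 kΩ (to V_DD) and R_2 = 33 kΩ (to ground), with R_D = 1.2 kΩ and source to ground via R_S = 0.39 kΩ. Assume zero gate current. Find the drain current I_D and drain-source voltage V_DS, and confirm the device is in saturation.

I_D ≈ 4.4 mA, V_DS ≈ 8.1 V

V_G = V_DD·R_2/(R_1+R_2) = 15×33/101 = 4.9 V.
Assume saturation: I_D = (k_n/2)(V_GS − V_t)² with V_GS = V_G − I_D·R_S = 4.9 − 0.39·I_D.
Substituting gives 0.297·I_D² − 5.87·I_D + 20 = 0, with roots I_D = 4.37 or 15.4 mA.
The root I_D = 15.4 mA gives V_GS = -1.11 V ≤ V_t, so take I_D = 4.37 mA.
Then V_GS = 3.2 V and V_DS = V_DD − I_D(R_D+R_S) = 15 − 4.37×1.59 = 8.05 V.
Saturation requires V_DS ≥ V_GS − V_t = 1.5 V; 8.05 ≥ 1.5 ✓.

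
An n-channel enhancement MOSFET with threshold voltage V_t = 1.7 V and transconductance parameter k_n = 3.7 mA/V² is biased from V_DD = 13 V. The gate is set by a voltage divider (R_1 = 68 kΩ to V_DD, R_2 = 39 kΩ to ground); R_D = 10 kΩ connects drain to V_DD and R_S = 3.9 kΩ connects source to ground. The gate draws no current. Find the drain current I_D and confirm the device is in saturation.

V_G = V_DD·R_2/(R_1+R_2) = 13×39/107 = 4.74 V.
Assume saturation: I_D = (k_n/2)(V_GS − V_t)² with V_GS = V_G − I_D·R_S = 4.74 − 3.9·I_D.
Substituting gives 28.1·I_D² − 44.8·I_D + 17.1 = 0, with roots I_D = 0.629 or 0.964 mA.
The root I_D = 0.964 mA gives V_GS = 0.978 V ≤ V_t, so take I_D = 0.629 mA.
Then V_GS = 2.28 V and V_DS = V_DD − I_D(R_D+R_S) = 13 − 0.629×13.9 = 4.25 V.
Saturation requires V_DS ≥ V_GS − V_t = 0.583 V; 4.25 ≥ 0.583 ✓.

I_D ≈ 0.63 mA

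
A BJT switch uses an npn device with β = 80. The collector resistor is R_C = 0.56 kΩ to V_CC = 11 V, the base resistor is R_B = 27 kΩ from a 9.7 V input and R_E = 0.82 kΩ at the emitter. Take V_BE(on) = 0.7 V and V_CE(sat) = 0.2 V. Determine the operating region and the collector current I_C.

active; I_C ≈ 7.7 mA

Assume active. Base-emitter loop: I_B = (V_BB − V_BE)/(R_B + (β+1)R_E) = (9.7 − 0.7)/(27 + 81×0.82) = 0.0963 mA.
I_C = β·I_B = 80×0.0963 = 7.71 mA.
V_CE = V_CC − I_C·R_C − I_E·R_E = 11 − 7.71×0.56 − 7.8×0.82 = 0.285 V > V_CE(sat), so the active-region assumption holds.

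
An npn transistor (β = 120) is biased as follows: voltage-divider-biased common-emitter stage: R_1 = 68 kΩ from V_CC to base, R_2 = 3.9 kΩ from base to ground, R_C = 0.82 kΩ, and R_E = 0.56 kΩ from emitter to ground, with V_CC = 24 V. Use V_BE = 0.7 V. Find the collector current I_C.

I_C ≈ 1 mA

Thevenize the base divider: V_Th = V_CC·R_2/(R_1+R_2) = 24×3.9/71.9 = 1.3 V, R_Th = R_1‖R_2 = 3.69 kΩ.
Base-emitter loop: V_Th = I_B·R_Th + V_BE + (β+1)I_B·R_E, so I_B = (1.3 − 0.7) / (3.69 + 121×0.56) = 0.00842 mA.
I_C = β·I_B = 120×0.00842 = 1.01 mA, and I_E = (β+1)I_B = 1.02 mA.
V_CE = V_CC − I_C·R_C − I_E·R_E = 24 − 1.01×0.82 − 1.02×0.56 = 22.6 V.
V_CE = 22.6 V > 0.2 V confirms active-region operation.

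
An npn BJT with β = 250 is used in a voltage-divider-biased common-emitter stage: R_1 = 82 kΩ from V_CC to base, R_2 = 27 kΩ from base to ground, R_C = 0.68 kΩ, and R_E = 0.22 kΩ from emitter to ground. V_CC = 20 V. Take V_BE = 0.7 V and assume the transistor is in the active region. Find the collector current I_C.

Thevenize the base divider: V_Th = V_CC·R_2/(R_1+R_2) = 20×27/109 = 4.95 V, R_Th = R_1‖R_2 = 20.3 kΩ.
Base-emitter loop: V_Th = I_B·R_Th + V_BE + (β+1)I_B·R_E, so I_B = (4.95 − 0.7) / (20.3 + 251×0.22) = 0.0563 mA.
I_C = β·I_B = 250×0.0563 = 14.1 mA, and I_E = (β+1)I_B = 14.1 mA.
V_CE = V_CC − I_C·R_C − I_E·R_E = 20 − 14.1×0.68 − 14.1×0.22 = 7.32 V.
V_CE = 7.32 V > 0.2 V confirms active-region operation.

I_C ≈ 14 mA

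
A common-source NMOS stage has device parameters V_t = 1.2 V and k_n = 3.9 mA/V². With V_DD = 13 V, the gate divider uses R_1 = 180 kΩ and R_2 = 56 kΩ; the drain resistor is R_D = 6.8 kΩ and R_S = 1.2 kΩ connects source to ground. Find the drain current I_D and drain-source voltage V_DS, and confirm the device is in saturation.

I_D ≈ 0.98 mA, V_DS ≈ 5.2 V

V_G = V_DD·R_2/(R_1+R_2) = 13×56/236 = 3.08 V.
Assume saturation: I_D = (k_n/2)(V_GS − V_t)² with V_GS = V_G − I_D·R_S = 3.08 − 1.2·I_D.
Substituting gives 2.81·I_D² − 9.82·I_D + 6.93 = 0, with roots I_D = 0.98 or 2.52 mA.
The root I_D = 2.52 mA gives V_GS = 0.0638 V ≤ V_t, so take I_D = 0.98 mA.
Then V_GS = 1.91 V and V_DS = V_DD − I_D(R_D+R_S) = 13 − 0.98×8 = 5.16 V.
Saturation requires V_DS ≥ V_GS − V_t = 0.709 V; 5.16 ≥ 0.709 ✓.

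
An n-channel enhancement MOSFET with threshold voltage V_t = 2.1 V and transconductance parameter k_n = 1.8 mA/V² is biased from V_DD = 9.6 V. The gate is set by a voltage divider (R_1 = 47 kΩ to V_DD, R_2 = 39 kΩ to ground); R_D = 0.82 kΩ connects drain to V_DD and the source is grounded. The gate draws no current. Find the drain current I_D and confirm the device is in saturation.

I_D ≈ 4.6 mA

V_G = V_DD·R_2/(R_1+R_2) = 9.6×39/86 = 4.35 V. With the source grounded, V_GS = V_G = 4.35 V.
Assume saturation: I_D = (k_n/2)(V_GS − V_t)² = (1.8/2)×(4.35 − 2.1)² = 0.9×2.25² = 4.57 mA.
V_DS = V_DD − I_D·R_D = 9.6 − 4.57×0.82 = 5.85 V.
Saturation requires V_DS ≥ V_GS − V_t = 2.25 V; 5.85 ≥ 2.25 ✓.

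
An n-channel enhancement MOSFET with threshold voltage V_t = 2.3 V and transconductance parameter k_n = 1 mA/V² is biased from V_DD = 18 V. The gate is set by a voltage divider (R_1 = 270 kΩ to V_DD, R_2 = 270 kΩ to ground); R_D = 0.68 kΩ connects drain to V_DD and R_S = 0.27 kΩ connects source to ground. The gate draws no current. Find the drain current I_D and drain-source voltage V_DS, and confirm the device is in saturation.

V_G = V_DD·R_2/(R_1+R_2) = 18×270/540 = 9 V.
Assume saturation: I_D = (k_n/2)(V_GS − V_t)² with V_GS = V_G − I_D·R_S = 9 − 0.27·I_D.
Substituting gives 0.0365·I_D² − 2.81·I_D + 22.4 = 0, with roots I_D = 9.05 or 68 mA.
The root I_D = 68 mA gives V_GS = -9.36 V ≤ V_t, so take I_D = 9.05 mA.
Then V_GS = 6.56 V and V_DS = V_DD − I_D(R_D+R_S) = 18 − 9.05×0.95 = 9.4 V.
Saturation requires V_DS ≥ V_GS − V_t = 4.26 V; 9.4 ≥ 4.26 ✓.

I_D ≈ 9.1 mA, V_DS ≈ 9.4 V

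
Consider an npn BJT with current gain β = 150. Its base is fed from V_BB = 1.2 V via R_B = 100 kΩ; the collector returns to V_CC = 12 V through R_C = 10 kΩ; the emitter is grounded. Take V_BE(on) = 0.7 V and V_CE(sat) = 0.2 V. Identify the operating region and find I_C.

Assume active. Base-emitter loop: I_B = (V_BB − V_BE)/R_B = (1.2 − 0.7)/100 = 0.005 mA.
I_C = β·I_B = 150×0.005 = 0.75 mA.
V_CE = V_CC − I_C·R_C = 12 − 0.75×10 = 4.5 V > V_CE(sat), so the active-region assumption holds.

active; I_C ≈ 0.75 mA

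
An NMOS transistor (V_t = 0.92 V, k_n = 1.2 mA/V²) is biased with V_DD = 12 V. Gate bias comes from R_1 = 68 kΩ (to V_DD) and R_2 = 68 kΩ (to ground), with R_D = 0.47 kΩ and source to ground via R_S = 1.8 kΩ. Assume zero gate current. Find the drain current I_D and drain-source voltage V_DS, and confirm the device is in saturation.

V_G = V_DD·R_2/(R_1+R_2) = 12×68/136 = 6 V.
Assume saturation: I_D = (k_n/2)(V_GS − V_t)² with V_GS = V_G − I_D·R_S = 6 − 1.8·I_D.
Substituting gives 1.94·I_D² − 12·I_D + 15.5 = 0, with roots I_D = 1.85 or 4.31 mA.
The root I_D = 4.31 mA gives V_GS = -1.76 V ≤ V_t, so take I_D = 1.85 mA.
Then V_GS = 2.67 V and V_DS = V_DD − I_D(R_D+R_S) = 12 − 1.85×2.27 = 7.81 V.
Saturation requires V_DS ≥ V_GS − V_t = 1.75 V; 7.81 ≥ 1.75 ✓.

I_D ≈ 1.8 mA, V_DS ≈ 7.8 V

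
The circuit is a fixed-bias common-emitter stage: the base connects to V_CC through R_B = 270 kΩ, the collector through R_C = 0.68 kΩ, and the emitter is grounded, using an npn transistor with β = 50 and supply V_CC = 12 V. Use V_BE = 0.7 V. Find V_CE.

Base loop: V_CC = I_B·R_B + V_BE, so I_B = (12 − 0.7)/270 kΩ = 0.0419 mA.
In the active region I_C = β·I_B = 50 × 0.0419 = 2.09 mA.
Collector loop: V_CE = V_CC − I_C·R_C = 12 − 2.09×0.68 = 10.6 V.
Since V_CE = 10.6 V > V_CE(sat) ≈ 0.2 V, the transistor is in the active region as assumed.

V_CE ≈ 11 V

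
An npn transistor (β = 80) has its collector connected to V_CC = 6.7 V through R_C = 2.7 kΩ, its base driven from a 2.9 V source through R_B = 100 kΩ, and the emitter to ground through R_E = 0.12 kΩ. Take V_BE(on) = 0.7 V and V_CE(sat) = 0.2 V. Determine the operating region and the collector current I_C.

Assume active. Base-emitter loop: I_B = (V_BB − V_BE)/(R_B + (β+1)R_E) = (2.9 − 0.7)/(100 + 81×0.12) = 0.0201 mA.
I_C = β·I_B = 80×0.0201 = 1.6 mA.
V_CE = V_CC − I_C·R_C − I_E·R_E = 6.7 − 1.6×2.7 − 1.62×0.12 = 2.17 V > V_CE(sat), so the active-region assumption holds.

active; I_C ≈ 1.6 mA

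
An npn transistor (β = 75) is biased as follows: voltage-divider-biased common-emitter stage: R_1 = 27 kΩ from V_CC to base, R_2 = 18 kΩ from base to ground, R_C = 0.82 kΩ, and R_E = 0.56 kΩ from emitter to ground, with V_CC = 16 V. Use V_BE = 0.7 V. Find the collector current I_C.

I_C ≈ 8 mA

Thevenize the base divider: V_Th = V_CC·R_2/(R_1+R_2) = 16×18/45 = 6.4 V, R_Th = R_1‖R_2 = 10.8 kΩ.
Base-emitter loop: V_Th = I_B·R_Th + V_BE + (β+1)I_B·R_E, so I_B = (6.4 − 0.7) / (10.8 + 76×0.56) = 0.107 mA.
I_C = β·I_B = 75×0.107 = 8.01 mA, and I_E = (β+1)I_B = 8.12 mA.
V_CE = V_CC − I_C·R_C − I_E·R_E = 16 − 8.01×0.82 − 8.12×0.56 = 4.88 V.
V_CE = 4.88 V > 0.2 V confirms active-region operation.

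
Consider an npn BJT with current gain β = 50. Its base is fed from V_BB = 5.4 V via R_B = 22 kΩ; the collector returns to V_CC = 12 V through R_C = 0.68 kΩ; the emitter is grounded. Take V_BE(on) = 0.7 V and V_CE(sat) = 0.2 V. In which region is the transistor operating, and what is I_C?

active; I_C ≈ 11 mA

Assume active. Base-emitter loop: I_B = (V_BB − V_BE)/R_B = (5.4 − 0.7)/22 = 0.214 mA.
I_C = β·I_B = 50×0.214 = 10.7 mA.
V_CE = V_CC − I_C·R_C = 12 − 10.7×0.68 = 4.74 V > V_CE(sat), so the active-region assumption holds.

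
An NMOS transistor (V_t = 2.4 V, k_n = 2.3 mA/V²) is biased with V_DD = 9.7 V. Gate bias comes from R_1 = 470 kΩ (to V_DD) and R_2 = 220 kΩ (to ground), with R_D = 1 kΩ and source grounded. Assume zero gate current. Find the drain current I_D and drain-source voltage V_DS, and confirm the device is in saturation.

V_G = V_DD·R_2/(R_1+R_2) = 9.7×220/690 = 3.09 V. With the source grounded, V_GS = V_G = 3.09 V.
Assume saturation: I_D = (k_n/2)(V_GS − V_t)² = (2.3/2)×(3.09 − 2.4)² = 1.15×0.693² = 0.552 mA.
V_DS = V_DD − I_D·R_D = 9.7 − 0.552×1 = 9.15 V.
Saturation requires V_DS ≥ V_GS − V_t = 0.693 V; 9.15 ≥ 0.693 ✓.

I_D ≈ 0.55 mA, V_DS ≈ 9.1 V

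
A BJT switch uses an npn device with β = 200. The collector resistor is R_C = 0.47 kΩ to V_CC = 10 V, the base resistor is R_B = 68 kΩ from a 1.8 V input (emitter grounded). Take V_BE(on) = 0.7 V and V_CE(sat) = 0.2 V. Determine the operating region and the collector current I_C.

Assume active. Base-emitter loop: I_B = (V_BB − V_BE)/R_B = (1.8 − 0.7)/68 = 0.0162 mA.
I_C = β·I_B = 200×0.0162 = 3.24 mA.
V_CE = V_CC − I_C·R_C = 10 − 3.24×0.47 = 8.48 V > V_CE(sat), so the active-region assumption holds.

active; I_C ≈ 3.2 mA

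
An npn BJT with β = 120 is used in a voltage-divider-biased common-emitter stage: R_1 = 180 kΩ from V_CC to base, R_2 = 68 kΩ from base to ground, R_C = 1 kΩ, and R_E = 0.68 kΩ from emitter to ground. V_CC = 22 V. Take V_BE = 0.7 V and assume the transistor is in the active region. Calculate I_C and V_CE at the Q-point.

Thevenize the base divider: V_Th = V_CC·R_2/(R_1+R_2) = 22×68/248 = 6.03 V, R_Th = R_1‖R_2 = 49.4 kΩ.
Base-emitter loop: V_Th = I_B·R_Th + V_BE + (β+1)I_B·R_E, so I_B = (6.03 − 0.7) / (49.4 + 121×0.68) = 0.0405 mA.
I_C = β·I_B = 120×0.0405 = 4.86 mA, and I_E = (β+1)I_B = 4.9 mA.
V_CE = V_CC − I_C·R_C − I_E·R_E = 22 − 4.86×1 − 4.9×0.68 = 13.8 V.
V_CE = 13.8 V > 0.2 V confirms active-region operation.

I_C ≈ 4.9 mA, V_CE ≈ 14 V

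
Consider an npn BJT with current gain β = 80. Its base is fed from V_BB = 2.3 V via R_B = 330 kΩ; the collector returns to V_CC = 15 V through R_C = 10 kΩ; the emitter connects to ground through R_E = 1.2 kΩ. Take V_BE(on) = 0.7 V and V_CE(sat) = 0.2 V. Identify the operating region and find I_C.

active; I_C ≈ 0.3 mA

Assume active. Base-emitter loop: I_B = (V_BB − V_BE)/(R_B + (β+1)R_E) = (2.3 − 0.7)/(330 + 81×1.2) = 0.00375 mA.
I_C = β·I_B = 80×0.00375 = 0.3 mA.
V_CE = V_CC − I_C·R_C − I_E·R_E = 15 − 0.3×10 − 0.303×1.2 = 11.6 V > V_CE(sat), so the active-region assumption holds.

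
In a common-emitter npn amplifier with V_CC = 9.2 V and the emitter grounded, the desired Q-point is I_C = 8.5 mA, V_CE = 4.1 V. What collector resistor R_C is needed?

Collector loop: V_CC = I_C·R_C + V_CE.
R_C = (V_CC − V_CE)/I_C = (9.2 − 4.1)/8.5 = 0.6 kΩ.

R_C ≈ 0.6 kΩ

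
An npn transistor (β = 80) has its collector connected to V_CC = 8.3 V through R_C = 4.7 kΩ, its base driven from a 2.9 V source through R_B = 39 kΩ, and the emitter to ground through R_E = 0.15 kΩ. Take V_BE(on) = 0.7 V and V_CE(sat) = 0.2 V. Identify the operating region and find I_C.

Assume active: I_B = (2.9 − 0.7)/(39 + 81×0.15) = 0.043 mA, I_C = β·I_B = 3.44 mA.
Then V_CE = 8.3 − 3.44×4.7 − 3.48×0.15 = -8.39 V < 0.2 V — the active assumption fails.
Re-solve with V_CE = 0.2 V. KCL at the emitter: V_E/R_E = (V_BB−0.7−V_E)/R_B + (V_CC−0.2−V_E)/R_C, giving V_E = 0.258 V.
I_C = (V_CC − 0.2 − V_E)/R_C = (8.1 − 0.258)/4.7 = 1.67 mA.
Check: I_B = (2.2 − 0.258)/39 = 0.0498 mA, and β·I_B = 3.98 mA > I_C, confirming saturation.

saturation; I_C ≈ 1.7 mA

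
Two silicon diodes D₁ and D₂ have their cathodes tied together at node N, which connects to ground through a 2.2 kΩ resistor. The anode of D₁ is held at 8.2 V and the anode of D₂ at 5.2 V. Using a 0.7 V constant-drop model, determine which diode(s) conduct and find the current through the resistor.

Assume both conduct. Then node N would need to be at both 8.2−0.7 = 7.5 V and 5.2−0.7 = 4.5 V, which is impossible.
Assume only D₁ conducts: V_N = 8.2 − 0.7 = 7.5 V, so I_R = 7.5/2.2 = 3.41 mA.
Check D₂: its anode-to-cathode voltage is 5.2 − 7.5 = -2.3 V < 0.7 V, so it is off. The assumption is consistent.

Only D₁ conducts; I_R ≈ 3.4 mA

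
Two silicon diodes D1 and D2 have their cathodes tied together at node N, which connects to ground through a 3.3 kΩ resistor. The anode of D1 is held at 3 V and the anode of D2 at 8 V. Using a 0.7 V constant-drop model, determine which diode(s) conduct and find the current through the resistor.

Only D2 conducts; I_R ≈ 2.2 mA

Assume both conduct. Then node N would need to be at both 3−0.7 = 2.3 V and 8−0.7 = 7.3 V, which is impossible.
Assume only D2 conducts: V_N = 8 − 0.7 = 7.3 V, so I_R = 7.3/3.3 = 2.21 mA.
Check D1: its anode-to-cathode voltage is 3 − 7.3 = -4.3 V < 0.7 V, so it is off. The assumption is consistent.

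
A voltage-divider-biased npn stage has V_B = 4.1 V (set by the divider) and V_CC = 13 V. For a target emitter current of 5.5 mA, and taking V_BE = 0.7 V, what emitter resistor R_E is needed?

V_E = V_B − V_BE = 4.1 − 0.7 = 3.4 V.
R_E = V_E / I_E = 3.4 / 5.5 = 0.618 kΩ.

R_E ≈ 0.62 kΩ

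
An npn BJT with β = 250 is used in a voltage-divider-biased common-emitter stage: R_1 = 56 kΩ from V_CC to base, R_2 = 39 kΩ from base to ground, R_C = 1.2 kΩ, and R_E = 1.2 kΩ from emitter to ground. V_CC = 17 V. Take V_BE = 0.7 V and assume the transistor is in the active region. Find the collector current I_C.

I_C ≈ 4.8 mA

Thevenize the base divider: V_Th = V_CC·R_2/(R_1+R_2) = 17×39/95 = 6.98 V, R_Th = R_1‖R_2 = 23 kΩ.
Base-emitter loop: V_Th = I_B·R_Th + V_BE + (β+1)I_B·R_E, so I_B = (6.98 − 0.7) / (23 + 251×1.2) = 0.0194 mA.
I_C = β·I_B = 250×0.0194 = 4.84 mA, and I_E = (β+1)I_B = 4.86 mA.
V_CE = V_CC − I_C·R_C − I_E·R_E = 17 − 4.84×1.2 − 4.86×1.2 = 5.36 V.
V_CE = 5.36 V > 0.2 V confirms active-region operation.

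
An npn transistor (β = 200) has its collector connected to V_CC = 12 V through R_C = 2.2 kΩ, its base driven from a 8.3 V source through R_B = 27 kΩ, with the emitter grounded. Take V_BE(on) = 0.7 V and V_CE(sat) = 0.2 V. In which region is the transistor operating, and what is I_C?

Assume active: I_B = (8.3 − 0.7)/27 = 0.281 mA, giving I_C = β·I_B = 56.3 mA.
But then V_CE = 12 − 56.3×2.2 = -112 V < V_CE(sat) = 0.2 V — impossible in the active region.
So the transistor is saturated. With V_CE = 0.2 V, I_C = (V_CC − 0.2)/R_C = 11.8/2.2 = 5.36 mA.
Check: β·I_B = 56.3 mA > I_C = 5.36 mA, confirming saturation.

saturation; I_C ≈ 5.4 mA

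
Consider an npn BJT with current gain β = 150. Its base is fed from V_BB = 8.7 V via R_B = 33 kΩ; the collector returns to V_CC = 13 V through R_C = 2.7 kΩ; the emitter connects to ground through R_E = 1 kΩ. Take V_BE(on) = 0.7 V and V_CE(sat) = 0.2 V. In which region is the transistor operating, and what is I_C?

saturation; I_C ≈ 3.4 mA

Assume active: I_B = (8.7 − 0.7)/(33 + 151×1) = 0.0435 mA, I_C = β·I_B = 6.52 mA.
Then V_CE = 13 − 6.52×2.7 − 6.57×1 = -11.2 V < 0.2 V — the active assumption fails.
Re-solve with V_CE = 0.2 V. KCL at the emitter: V_E/R_E = (V_BB−0.7−V_E)/R_B + (V_CC−0.2−V_E)/R_C, giving V_E = 3.56 V.
I_C = (V_CC − 0.2 − V_E)/R_C = (12.8 − 3.56)/2.7 = 3.42 mA.
Check: I_B = (8 − 3.56)/33 = 0.135 mA, and β·I_B = 20.2 mA > I_C, confirming saturation.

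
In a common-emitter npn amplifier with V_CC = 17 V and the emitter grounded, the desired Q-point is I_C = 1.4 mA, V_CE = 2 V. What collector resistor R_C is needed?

R_C ≈ 11 kΩ

Collector loop: V_CC = I_C·R_C + V_CE.
R_C = (V_CC − V_CE)/I_C = (17 − 2)/1.4 = 10.7 kΩ.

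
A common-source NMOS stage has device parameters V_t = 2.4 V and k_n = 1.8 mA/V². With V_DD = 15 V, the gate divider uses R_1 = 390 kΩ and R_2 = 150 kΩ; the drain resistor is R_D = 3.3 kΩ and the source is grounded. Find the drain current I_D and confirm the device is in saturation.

I_D ≈ 2.8 mA

V_G = V_DD·R_2/(R_1+R_2) = 15×150/540 = 4.17 V. With the source grounded, V_GS = V_G = 4.17 V.
Assume saturation: I_D = (k_n/2)(V_GS − V_t)² = (1.8/2)×(4.17 − 2.4)² = 0.9×1.77² = 2.81 mA.
V_DS = V_DD − I_D·R_D = 15 − 2.81×3.3 = 5.73 V.
Saturation requires V_DS ≥ V_GS − V_t = 1.77 V; 5.73 ≥ 1.77 ✓.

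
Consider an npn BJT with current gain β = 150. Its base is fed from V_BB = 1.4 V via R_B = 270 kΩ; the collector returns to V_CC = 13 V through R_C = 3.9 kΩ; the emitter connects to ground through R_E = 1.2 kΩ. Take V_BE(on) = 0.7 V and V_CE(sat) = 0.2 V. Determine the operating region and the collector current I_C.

active; I_C ≈ 0.23 mA

Assume active. Base-emitter loop: I_B = (V_BB − V_BE)/(R_B + (β+1)R_E) = (1.4 − 0.7)/(270 + 151×1.2) = 0.00155 mA.
I_C = β·I_B = 150×0.00155 = 0.233 mA.
V_CE = V_CC − I_C·R_C − I_E·R_E = 13 − 0.233×3.9 − 0.234×1.2 = 11.8 V > V_CE(sat), so the active-region assumption holds.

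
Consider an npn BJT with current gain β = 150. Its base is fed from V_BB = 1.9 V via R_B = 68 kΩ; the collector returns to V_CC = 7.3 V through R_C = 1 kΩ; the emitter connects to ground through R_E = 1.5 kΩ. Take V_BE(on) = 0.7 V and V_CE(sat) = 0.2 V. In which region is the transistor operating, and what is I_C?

Assume active. Base-emitter loop: I_B = (V_BB − V_BE)/(R_B + (β+1)R_E) = (1.9 − 0.7)/(68 + 151×1.5) = 0.00407 mA.
I_C = β·I_B = 150×0.00407 = 0.611 mA.
V_CE = V_CC − I_C·R_C − I_E·R_E = 7.3 − 0.611×1 − 0.615×1.5 = 5.77 V > V_CE(sat), so the active-region assumption holds.

active; I_C ≈ 0.61 mA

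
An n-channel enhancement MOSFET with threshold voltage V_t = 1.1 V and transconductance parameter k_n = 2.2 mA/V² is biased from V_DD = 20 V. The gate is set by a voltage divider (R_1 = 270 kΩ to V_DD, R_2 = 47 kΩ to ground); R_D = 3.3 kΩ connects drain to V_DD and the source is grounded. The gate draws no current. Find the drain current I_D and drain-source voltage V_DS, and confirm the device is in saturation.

I_D ≈ 3.8 mA, V_DS ≈ 7.4 V

V_G = V_DD·R_2/(R_1+R_2) = 20×47/317 = 2.97 V. With the source grounded, V_GS = V_G = 2.97 V.
Assume saturation: I_D = (k_n/2)(V_GS − V_t)² = (2.2/2)×(2.97 − 1.1)² = 1.1×1.87² = 3.83 mA.
V_DS = V_DD − I_D·R_D = 20 − 3.83×3.3 = 7.37 V.
Saturation requires V_DS ≥ V_GS − V_t = 1.87 V; 7.37 ≥ 1.87 ✓.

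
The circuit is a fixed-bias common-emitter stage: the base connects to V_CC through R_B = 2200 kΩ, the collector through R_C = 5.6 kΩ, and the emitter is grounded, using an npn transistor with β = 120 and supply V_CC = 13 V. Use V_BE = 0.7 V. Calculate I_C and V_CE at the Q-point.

Base loop: V_CC = I_B·R_B + V_BE, so I_B = (13 − 0.7)/2200 kΩ = 0.00559 mA.
In the active region I_C = β·I_B = 120 × 0.00559 = 0.671 mA.
Collector loop: V_CE = V_CC − I_C·R_C = 13 − 0.671×5.6 = 9.24 V.
Since V_CE = 9.24 V > V_CE(sat) ≈ 0.2 V, the transistor is in the active region as assumed.

I_C ≈ 0.67 mA, V_CE ≈ 9.2 V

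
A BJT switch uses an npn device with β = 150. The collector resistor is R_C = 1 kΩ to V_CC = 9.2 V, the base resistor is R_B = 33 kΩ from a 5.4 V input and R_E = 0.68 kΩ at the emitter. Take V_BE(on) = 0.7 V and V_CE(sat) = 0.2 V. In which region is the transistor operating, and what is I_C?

Assume active. Base-emitter loop: I_B = (V_BB − V_BE)/(R_B + (β+1)R_E) = (5.4 − 0.7)/(33 + 151×0.68) = 0.0346 mA.
I_C = β·I_B = 150×0.0346 = 5.2 mA.
V_CE = V_CC − I_C·R_C − I_E·R_E = 9.2 − 5.2×1 − 5.23×0.68 = 0.447 V > V_CE(sat), so the active-region assumption holds.

active; I_C ≈ 5.2 mA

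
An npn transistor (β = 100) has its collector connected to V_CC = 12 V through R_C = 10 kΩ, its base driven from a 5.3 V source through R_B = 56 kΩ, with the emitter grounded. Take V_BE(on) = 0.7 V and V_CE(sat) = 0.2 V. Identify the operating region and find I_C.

Assume active: I_B = (5.3 − 0.7)/56 = 0.0821 mA, giving I_C = β·I_B = 8.21 mA.
But then V_CE = 12 − 8.21×10 = -70.1 V < V_CE(sat) = 0.2 V — impossible in the active region.
So the transistor is saturated. With V_CE = 0.2 V, I_C = (V_CC − 0.2)/R_C = 11.8/10 = 1.18 mA.
Check: β·I_B = 8.21 mA > I_C = 1.18 mA, confirming saturation.

saturation; I_C ≈ 1.2 mA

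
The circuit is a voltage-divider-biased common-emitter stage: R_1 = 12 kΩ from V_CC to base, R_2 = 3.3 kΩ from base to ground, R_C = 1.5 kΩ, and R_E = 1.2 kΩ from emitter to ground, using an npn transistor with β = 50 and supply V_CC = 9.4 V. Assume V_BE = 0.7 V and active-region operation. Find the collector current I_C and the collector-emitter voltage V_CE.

Thevenize the base divider: V_Th = V_CC·R_2/(R_1+R_2) = 9.4×3.3/15.3 = 2.03 V, R_Th = R_1‖R_2 = 2.59 kΩ.
Base-emitter loop: V_Th = I_B·R_Th + V_BE + (β+1)I_B·R_E, so I_B = (2.03 − 0.7) / (2.59 + 51×1.2) = 0.0208 mA.
I_C = β·I_B = 50×0.0208 = 1.04 mA, and I_E = (β+1)I_B = 1.06 mA.
V_CE = V_CC − I_C·R_C − I_E·R_E = 9.4 − 1.04×1.5 − 1.06×1.2 = 6.57 V.
V_CE = 6.57 V > 0.2 V confirms active-region operation.

I_C ≈ 1 mA, V_CE ≈ 6.6 V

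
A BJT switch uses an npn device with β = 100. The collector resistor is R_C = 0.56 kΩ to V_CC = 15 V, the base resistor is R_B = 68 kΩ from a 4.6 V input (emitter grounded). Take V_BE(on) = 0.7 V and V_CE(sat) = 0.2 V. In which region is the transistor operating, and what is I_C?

Assume active. Base-emitter loop: I_B = (V_BB − V_BE)/R_B = (4.6 − 0.7)/68 = 0.0574 mA.
I_C = β·I_B = 100×0.0574 = 5.74 mA.
V_CE = V_CC − I_C·R_C = 15 − 5.74×0.56 = 11.8 V > V_CE(sat), so the active-region assumption holds.

active; I_C ≈ 5.7 mA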